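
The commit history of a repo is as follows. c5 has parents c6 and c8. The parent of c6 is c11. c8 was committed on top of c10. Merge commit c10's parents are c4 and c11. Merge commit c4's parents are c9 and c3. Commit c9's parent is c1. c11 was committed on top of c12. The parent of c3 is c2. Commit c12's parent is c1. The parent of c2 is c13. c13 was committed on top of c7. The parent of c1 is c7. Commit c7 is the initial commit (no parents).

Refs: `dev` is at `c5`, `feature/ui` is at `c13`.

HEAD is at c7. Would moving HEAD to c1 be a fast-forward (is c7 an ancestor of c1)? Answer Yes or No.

A fast-forward from c7 to c1 is possible iff c7 is an ancestor of c1.
Ancestors of c1: {c1, c7}.
c7 is among them, so fast-forward is possible.

Yes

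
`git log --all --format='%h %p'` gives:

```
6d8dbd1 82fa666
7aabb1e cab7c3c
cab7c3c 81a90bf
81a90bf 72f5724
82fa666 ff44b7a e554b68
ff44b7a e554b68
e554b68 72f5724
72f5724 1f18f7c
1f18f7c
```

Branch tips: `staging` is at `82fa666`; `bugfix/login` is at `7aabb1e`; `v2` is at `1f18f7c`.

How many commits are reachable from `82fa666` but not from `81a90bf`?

Reachable from 82fa666: {1f18f7c, 72f5724, 82fa666, e554b68, ff44b7a}.
Reachable from 81a90bf: {1f18f7c, 72f5724, 81a90bf}.
In 82fa666's history but not 81a90bf's: {82fa666, e554b68, ff44b7a} — 3 commits.

3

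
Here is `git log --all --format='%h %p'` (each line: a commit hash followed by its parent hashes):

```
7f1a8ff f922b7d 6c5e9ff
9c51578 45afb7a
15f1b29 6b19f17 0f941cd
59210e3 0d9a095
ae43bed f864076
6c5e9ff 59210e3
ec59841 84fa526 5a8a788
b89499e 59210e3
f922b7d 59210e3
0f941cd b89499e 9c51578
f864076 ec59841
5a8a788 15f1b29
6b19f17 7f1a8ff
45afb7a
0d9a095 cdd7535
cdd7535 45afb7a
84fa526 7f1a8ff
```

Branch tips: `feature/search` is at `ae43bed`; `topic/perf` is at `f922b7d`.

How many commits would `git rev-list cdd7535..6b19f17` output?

6

Reachable from 6b19f17: {0d9a095, 45afb7a, 59210e3, 6b19f17, 6c5e9ff, 7f1a8ff, cdd7535, f922b7d}.
Reachable from cdd7535: {45afb7a, cdd7535}.
In 6b19f17's history but not cdd7535's: {0d9a095, 59210e3, 6b19f17, 6c5e9ff, 7f1a8ff, f922b7d} — 6 commits.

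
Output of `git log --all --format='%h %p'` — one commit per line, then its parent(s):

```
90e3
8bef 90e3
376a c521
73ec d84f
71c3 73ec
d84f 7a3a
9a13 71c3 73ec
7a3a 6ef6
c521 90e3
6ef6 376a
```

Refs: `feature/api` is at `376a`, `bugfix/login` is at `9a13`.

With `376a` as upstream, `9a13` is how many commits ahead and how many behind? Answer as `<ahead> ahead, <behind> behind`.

Reachable from 9a13: {376a, 6ef6, 71c3, 73ec, 7a3a, 90e3, 9a13, c521, d84f}.
Reachable from 376a: {376a, 90e3, c521}.
Only in 9a13's history (ahead): {6ef6, 71c3, 73ec, 7a3a, 9a13, d84f} — 6.
Only in 376a's history (behind): {} — 0.

6 ahead, 0 behind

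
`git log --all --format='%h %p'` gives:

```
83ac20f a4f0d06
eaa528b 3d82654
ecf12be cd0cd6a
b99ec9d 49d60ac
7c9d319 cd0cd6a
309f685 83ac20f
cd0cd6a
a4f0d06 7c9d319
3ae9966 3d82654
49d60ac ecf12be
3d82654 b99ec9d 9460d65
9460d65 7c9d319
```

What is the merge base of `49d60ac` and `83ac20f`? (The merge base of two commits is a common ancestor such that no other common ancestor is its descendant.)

cd0cd6a

Ancestors of 49d60ac: {49d60ac, cd0cd6a, ecf12be}.
Ancestors of 83ac20f: {7c9d319, 83ac20f, a4f0d06, cd0cd6a}.
Common ancestors: {cd0cd6a}.
The only common ancestor is cd0cd6a, so it is the merge base.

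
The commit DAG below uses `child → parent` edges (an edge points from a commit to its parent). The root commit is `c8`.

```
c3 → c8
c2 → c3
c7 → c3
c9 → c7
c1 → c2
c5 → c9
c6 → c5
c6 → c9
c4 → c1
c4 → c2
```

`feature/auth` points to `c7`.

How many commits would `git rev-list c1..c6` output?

Reachable from c6: {c3, c5, c6, c7, c8, c9}.
Reachable from c1: {c1, c2, c3, c8}.
In c6's history but not c1's: {c5, c6, c7, c9} — 4 commits.

4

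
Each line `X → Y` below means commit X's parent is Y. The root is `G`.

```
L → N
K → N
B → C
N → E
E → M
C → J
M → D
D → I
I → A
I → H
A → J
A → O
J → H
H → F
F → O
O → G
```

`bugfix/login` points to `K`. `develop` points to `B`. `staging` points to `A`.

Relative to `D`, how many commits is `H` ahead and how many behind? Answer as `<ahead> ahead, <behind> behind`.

0 ahead, 4 behind

Reachable from H: {F, G, H, O}.
Reachable from D: {A, D, F, G, H, I, J, O}.
Only in H's history (ahead): {} — 0.
Only in D's history (behind): {A, D, I, J} — 4.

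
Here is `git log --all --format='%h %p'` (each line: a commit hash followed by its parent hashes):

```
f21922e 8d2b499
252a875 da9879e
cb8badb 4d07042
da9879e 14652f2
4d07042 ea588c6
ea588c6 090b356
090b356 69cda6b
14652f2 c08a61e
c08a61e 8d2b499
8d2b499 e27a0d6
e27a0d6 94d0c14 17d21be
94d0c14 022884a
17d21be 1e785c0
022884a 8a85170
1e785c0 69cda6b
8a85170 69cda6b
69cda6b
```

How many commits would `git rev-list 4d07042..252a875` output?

11

Reachable from 252a875: {022884a, 14652f2, 17d21be, 1e785c0, 252a875, 69cda6b, 8a85170, 8d2b499, 94d0c14, c08a61e, da9879e, e27a0d6}.
Reachable from 4d07042: {090b356, 4d07042, 69cda6b, ea588c6}.
In 252a875's history but not 4d07042's: {022884a, 14652f2, 17d21be, 1e785c0, 252a875, 8a85170, 8d2b499, 94d0c14, c08a61e, da9879e, e27a0d6} — 11 commits.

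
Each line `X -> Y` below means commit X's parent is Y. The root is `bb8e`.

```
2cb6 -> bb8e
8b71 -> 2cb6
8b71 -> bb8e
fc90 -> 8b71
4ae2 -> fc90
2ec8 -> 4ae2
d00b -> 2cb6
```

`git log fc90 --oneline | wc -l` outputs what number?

4

Walking parent pointers from fc90: reachable set = {2cb6, 8b71, bb8e, fc90}.
That is 4 commits.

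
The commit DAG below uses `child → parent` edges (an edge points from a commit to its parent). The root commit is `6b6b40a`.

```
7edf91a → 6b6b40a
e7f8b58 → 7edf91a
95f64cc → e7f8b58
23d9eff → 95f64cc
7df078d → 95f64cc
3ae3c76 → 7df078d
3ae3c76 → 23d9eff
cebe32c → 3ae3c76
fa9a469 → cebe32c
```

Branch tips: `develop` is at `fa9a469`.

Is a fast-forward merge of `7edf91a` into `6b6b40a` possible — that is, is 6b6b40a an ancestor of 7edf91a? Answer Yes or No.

A fast-forward from 6b6b40a to 7edf91a is possible iff 6b6b40a is an ancestor of 7edf91a.
Ancestors of 7edf91a: {6b6b40a, 7edf91a}.
6b6b40a is among them, so fast-forward is possible.

Yes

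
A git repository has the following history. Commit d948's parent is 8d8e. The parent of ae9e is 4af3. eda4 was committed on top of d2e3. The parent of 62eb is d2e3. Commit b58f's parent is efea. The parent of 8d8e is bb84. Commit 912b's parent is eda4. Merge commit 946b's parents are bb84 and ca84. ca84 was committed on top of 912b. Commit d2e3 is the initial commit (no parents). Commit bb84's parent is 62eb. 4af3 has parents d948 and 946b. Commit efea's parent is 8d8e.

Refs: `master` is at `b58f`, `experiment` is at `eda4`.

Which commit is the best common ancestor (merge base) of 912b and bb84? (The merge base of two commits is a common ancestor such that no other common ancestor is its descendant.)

d2e3

Ancestors of 912b: {912b, d2e3, eda4}.
Ancestors of bb84: {62eb, bb84, d2e3}.
Common ancestors: {d2e3}.
The only common ancestor is d2e3, so it is the merge base.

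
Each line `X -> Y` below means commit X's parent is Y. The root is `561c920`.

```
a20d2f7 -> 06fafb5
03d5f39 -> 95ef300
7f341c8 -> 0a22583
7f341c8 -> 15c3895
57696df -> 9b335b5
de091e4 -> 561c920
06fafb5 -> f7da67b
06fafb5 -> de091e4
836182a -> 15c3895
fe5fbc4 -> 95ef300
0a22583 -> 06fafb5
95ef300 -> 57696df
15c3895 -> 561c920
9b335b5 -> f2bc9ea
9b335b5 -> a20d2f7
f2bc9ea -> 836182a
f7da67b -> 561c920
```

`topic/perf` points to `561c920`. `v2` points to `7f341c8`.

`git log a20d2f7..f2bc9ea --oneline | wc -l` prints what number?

3

Reachable from f2bc9ea: {15c3895, 561c920, 836182a, f2bc9ea}.
Reachable from a20d2f7: {06fafb5, 561c920, a20d2f7, de091e4, f7da67b}.
In f2bc9ea's history but not a20d2f7's: {15c3895, 836182a, f2bc9ea} — 3 commits.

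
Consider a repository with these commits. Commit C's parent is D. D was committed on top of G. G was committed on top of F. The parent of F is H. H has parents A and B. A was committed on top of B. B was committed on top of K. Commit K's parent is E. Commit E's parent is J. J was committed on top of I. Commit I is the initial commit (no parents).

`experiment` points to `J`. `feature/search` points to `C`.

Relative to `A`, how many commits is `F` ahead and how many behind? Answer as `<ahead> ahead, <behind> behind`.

Reachable from F: {A, B, E, F, H, I, J, K}.
Reachable from A: {A, B, E, I, J, K}.
Only in F's history (ahead): {F, H} — 2.
Only in A's history (behind): {} — 0.

2 ahead, 0 behind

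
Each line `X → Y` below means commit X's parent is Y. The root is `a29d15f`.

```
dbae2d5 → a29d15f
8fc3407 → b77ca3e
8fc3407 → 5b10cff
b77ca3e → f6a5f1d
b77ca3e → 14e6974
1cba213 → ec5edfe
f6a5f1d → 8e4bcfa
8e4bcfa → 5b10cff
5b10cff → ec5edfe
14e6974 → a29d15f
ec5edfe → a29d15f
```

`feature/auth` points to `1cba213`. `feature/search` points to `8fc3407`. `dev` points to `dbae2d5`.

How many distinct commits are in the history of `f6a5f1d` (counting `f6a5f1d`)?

5

Walking parent pointers from f6a5f1d: reachable set = {5b10cff, 8e4bcfa, a29d15f, ec5edfe, f6a5f1d}.
That is 5 commits.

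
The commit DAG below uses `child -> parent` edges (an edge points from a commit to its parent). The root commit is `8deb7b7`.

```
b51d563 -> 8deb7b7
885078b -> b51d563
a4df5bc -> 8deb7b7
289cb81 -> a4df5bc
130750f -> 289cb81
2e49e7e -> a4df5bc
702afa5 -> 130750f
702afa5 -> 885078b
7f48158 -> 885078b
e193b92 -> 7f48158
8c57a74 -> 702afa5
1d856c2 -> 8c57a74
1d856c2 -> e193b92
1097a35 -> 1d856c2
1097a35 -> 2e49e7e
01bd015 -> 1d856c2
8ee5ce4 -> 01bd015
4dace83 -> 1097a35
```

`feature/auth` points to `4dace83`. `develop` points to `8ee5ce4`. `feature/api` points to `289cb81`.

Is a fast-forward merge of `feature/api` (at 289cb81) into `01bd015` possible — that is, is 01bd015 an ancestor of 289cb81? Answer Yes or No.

No

A fast-forward from 01bd015 to 289cb81 is possible iff 01bd015 is an ancestor of 289cb81.
Ancestors of 289cb81: {289cb81, 8deb7b7, a4df5bc}.
01bd015 is not among them, so fast-forward is not possible.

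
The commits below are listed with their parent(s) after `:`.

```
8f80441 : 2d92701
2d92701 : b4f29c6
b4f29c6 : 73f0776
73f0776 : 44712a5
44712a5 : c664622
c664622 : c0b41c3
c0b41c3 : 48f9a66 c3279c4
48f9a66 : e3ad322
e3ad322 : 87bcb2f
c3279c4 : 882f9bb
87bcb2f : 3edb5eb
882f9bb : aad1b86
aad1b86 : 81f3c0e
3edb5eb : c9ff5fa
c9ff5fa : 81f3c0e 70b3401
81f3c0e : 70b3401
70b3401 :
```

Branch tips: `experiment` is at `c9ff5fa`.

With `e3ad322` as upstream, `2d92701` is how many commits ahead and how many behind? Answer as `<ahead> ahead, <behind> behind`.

10 ahead, 0 behind

Reachable from 2d92701: {2d92701, 3edb5eb, 44712a5, 48f9a66, 70b3401, 73f0776, 81f3c0e, 87bcb2f, 882f9bb, aad1b86, b4f29c6, c0b41c3, c3279c4, c664622, c9ff5fa, e3ad322}.
Reachable from e3ad322: {3edb5eb, 70b3401, 81f3c0e, 87bcb2f, c9ff5fa, e3ad322}.
Only in 2d92701's history (ahead): {2d92701, 44712a5, 48f9a66, 73f0776, 882f9bb, aad1b86, b4f29c6, c0b41c3, c3279c4, c664622} — 10.
Only in e3ad322's history (behind): {} — 0.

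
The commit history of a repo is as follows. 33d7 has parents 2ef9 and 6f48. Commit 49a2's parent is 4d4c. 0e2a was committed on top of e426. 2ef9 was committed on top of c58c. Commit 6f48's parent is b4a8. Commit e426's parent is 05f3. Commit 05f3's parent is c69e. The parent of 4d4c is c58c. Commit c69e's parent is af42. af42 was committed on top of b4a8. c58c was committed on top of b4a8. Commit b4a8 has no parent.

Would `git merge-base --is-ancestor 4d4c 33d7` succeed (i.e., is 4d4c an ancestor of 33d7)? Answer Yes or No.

No

Ancestors of 33d7: {2ef9, 33d7, 6f48, b4a8, c58c}.
4d4c is not in that set, so it is not an ancestor of 33d7.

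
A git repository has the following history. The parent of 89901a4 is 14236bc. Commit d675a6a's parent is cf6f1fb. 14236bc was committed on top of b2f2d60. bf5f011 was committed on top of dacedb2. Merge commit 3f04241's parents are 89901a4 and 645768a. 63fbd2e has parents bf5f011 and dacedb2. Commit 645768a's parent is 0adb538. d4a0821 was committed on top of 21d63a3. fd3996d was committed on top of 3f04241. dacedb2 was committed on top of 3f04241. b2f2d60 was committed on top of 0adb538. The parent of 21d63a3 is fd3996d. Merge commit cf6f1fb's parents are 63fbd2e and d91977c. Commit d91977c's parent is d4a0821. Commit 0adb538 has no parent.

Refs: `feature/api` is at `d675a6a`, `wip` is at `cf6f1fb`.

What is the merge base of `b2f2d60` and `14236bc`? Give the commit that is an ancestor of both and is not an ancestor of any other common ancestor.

b2f2d60

Ancestors of b2f2d60: {0adb538, b2f2d60}.
Ancestors of 14236bc: {0adb538, 14236bc, b2f2d60}.
Common ancestors: {0adb538, b2f2d60}.
Among these, b2f2d60 is not an ancestor of any other common ancestor — it is the merge base.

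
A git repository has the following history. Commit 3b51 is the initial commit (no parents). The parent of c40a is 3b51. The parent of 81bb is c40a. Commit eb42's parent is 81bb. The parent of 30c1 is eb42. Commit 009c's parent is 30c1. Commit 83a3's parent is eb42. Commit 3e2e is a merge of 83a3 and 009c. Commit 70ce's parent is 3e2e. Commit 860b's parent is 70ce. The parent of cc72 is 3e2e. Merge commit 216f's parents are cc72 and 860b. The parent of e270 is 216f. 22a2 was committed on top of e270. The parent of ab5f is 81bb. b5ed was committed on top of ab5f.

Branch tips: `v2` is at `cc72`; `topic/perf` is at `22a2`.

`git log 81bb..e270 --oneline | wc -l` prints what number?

Reachable from e270: {009c, 216f, 30c1, 3b51, 3e2e, 70ce, 81bb, 83a3, 860b, c40a, cc72, e270, eb42}.
Reachable from 81bb: {3b51, 81bb, c40a}.
In e270's history but not 81bb's: {009c, 216f, 30c1, 3e2e, 70ce, 83a3, 860b, cc72, e270, eb42} — 10 commits.

10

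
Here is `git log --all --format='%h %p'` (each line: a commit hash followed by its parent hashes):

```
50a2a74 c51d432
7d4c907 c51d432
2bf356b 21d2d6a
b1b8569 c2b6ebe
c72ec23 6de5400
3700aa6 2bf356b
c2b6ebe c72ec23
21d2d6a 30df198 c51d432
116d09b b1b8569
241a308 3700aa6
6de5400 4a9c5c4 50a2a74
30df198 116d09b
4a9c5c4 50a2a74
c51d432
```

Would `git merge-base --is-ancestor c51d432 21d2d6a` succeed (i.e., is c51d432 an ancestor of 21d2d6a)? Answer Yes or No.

Ancestors of 21d2d6a (commits reachable by following parents): {116d09b, 21d2d6a, 30df198, 4a9c5c4, 50a2a74, 6de5400, b1b8569, c2b6ebe, c51d432, c72ec23}.
c51d432 is in that set, so it is an ancestor of 21d2d6a.

Yes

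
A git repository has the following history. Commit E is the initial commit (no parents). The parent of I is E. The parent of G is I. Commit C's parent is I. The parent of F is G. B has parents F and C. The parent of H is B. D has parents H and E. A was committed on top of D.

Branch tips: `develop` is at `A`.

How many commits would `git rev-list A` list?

Walking parent pointers from A: reachable set = {A, B, C, D, E, F, G, H, I}.
That is 9 commits.

9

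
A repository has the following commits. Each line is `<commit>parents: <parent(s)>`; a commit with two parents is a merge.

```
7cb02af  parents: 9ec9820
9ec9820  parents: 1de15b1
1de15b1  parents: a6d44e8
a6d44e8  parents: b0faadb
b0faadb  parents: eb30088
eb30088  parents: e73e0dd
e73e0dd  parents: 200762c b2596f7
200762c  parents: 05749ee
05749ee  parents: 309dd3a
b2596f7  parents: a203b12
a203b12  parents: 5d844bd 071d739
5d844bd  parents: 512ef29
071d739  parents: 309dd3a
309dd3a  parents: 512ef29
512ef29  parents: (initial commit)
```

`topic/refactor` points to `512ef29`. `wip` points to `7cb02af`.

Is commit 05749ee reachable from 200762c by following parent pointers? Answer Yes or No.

Yes

Ancestors of 200762c (commits reachable by following parents): {05749ee, 200762c, 309dd3a, 512ef29}.
05749ee is in that set, so it is an ancestor of 200762c.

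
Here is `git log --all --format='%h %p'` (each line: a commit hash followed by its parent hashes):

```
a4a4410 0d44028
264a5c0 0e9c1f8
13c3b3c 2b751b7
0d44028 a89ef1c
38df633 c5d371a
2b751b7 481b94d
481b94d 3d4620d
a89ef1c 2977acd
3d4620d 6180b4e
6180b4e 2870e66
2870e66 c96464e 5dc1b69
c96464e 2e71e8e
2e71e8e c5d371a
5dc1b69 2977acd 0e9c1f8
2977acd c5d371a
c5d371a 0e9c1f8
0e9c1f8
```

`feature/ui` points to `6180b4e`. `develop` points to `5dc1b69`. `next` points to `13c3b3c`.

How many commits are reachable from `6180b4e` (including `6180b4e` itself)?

Walking parent pointers from 6180b4e: reachable set = {0e9c1f8, 2870e66, 2977acd, 2e71e8e, 5dc1b69, 6180b4e, c5d371a, c96464e}.
That is 8 commits.

8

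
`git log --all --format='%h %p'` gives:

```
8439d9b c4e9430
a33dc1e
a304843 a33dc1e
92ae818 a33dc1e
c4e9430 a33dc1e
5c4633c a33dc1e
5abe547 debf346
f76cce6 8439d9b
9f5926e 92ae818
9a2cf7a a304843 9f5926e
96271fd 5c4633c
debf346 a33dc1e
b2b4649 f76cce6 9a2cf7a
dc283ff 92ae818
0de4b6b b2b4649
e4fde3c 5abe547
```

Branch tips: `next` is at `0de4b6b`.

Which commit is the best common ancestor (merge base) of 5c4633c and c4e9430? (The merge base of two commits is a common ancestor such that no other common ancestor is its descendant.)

Ancestors of 5c4633c: {5c4633c, a33dc1e}.
Ancestors of c4e9430: {a33dc1e, c4e9430}.
Common ancestors: {a33dc1e}.
The only common ancestor is a33dc1e, so it is the merge base.

a33dc1e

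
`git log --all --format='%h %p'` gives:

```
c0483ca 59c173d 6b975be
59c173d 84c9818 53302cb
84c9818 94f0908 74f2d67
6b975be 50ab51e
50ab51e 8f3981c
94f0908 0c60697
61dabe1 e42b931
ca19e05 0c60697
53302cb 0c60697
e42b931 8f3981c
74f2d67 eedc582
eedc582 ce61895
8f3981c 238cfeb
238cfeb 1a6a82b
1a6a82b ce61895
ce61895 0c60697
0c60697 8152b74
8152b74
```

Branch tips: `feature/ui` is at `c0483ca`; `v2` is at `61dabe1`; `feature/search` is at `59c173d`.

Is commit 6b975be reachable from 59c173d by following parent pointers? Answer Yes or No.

Ancestors of 59c173d: {0c60697, 53302cb, 59c173d, 74f2d67, 8152b74, 84c9818, 94f0908, ce61895, eedc582}.
6b975be is not in that set, so it is not an ancestor of 59c173d.

No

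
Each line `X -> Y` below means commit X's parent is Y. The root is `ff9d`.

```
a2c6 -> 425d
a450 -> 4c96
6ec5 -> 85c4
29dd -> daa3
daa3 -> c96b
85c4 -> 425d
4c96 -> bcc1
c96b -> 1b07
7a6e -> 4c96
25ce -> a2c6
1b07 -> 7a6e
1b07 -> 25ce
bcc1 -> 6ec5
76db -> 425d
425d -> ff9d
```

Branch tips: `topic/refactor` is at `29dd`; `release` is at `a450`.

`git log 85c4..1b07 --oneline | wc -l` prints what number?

7

Reachable from 1b07: {1b07, 25ce, 425d, 4c96, 6ec5, 7a6e, 85c4, a2c6, bcc1, ff9d}.
Reachable from 85c4: {425d, 85c4, ff9d}.
In 1b07's history but not 85c4's: {1b07, 25ce, 4c96, 6ec5, 7a6e, a2c6, bcc1} — 7 commits.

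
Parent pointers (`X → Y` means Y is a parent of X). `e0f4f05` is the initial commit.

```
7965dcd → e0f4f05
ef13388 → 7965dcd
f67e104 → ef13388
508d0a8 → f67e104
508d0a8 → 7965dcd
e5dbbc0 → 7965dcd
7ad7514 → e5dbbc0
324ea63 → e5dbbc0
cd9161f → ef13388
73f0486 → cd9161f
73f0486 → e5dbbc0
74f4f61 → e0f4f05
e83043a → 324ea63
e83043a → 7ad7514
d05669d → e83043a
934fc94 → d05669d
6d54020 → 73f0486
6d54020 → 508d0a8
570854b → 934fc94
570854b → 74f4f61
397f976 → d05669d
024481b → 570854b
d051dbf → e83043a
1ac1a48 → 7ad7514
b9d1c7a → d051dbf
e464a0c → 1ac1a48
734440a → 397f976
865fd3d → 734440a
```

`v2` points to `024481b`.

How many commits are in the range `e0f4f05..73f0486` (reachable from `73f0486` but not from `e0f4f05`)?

5

Reachable from 73f0486: {73f0486, 7965dcd, cd9161f, e0f4f05, e5dbbc0, ef13388}.
Reachable from e0f4f05: {e0f4f05}.
In 73f0486's history but not e0f4f05's: {73f0486, 7965dcd, cd9161f, e5dbbc0, ef13388} — 5 commits.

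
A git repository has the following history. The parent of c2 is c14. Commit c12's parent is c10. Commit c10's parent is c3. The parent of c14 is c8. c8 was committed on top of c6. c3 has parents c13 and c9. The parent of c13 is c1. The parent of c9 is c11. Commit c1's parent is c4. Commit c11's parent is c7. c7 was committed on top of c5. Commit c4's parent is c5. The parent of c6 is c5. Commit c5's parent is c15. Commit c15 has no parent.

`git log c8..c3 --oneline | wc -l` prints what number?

7

Reachable from c3: {c1, c11, c13, c15, c3, c4, c5, c7, c9}.
Reachable from c8: {c15, c5, c6, c8}.
In c3's history but not c8's: {c1, c11, c13, c3, c4, c7, c9} — 7 commits.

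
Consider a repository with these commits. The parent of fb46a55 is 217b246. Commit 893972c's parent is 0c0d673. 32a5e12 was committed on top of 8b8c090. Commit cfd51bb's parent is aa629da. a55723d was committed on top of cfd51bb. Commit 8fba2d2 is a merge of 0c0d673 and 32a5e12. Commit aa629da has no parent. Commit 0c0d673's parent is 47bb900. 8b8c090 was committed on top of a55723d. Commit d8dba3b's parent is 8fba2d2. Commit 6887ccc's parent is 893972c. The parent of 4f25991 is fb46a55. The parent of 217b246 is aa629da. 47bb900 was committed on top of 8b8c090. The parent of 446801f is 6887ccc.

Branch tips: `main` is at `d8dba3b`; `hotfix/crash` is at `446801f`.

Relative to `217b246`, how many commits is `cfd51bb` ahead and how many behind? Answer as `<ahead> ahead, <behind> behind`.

Reachable from cfd51bb: {aa629da, cfd51bb}.
Reachable from 217b246: {217b246, aa629da}.
Only in cfd51bb's history (ahead): {cfd51bb} — 1.
Only in 217b246's history (behind): {217b246} — 1.

1 ahead, 1 behind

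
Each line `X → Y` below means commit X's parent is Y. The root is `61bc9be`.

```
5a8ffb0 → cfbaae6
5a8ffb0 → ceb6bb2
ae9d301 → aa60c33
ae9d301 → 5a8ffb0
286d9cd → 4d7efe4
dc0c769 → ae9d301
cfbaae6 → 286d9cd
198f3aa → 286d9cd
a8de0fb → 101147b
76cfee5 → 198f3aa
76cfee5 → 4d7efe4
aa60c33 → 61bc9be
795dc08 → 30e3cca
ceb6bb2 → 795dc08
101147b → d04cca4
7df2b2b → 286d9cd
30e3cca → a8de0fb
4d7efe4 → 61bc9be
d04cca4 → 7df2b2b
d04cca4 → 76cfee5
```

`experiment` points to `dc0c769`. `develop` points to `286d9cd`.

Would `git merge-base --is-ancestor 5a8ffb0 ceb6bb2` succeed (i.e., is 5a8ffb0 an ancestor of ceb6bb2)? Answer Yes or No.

No

Ancestors of ceb6bb2: {101147b, 198f3aa, 286d9cd, 30e3cca, 4d7efe4, 61bc9be, 76cfee5, 795dc08, 7df2b2b, a8de0fb, ceb6bb2, d04cca4}.
5a8ffb0 is not in that set, so it is not an ancestor of ceb6bb2.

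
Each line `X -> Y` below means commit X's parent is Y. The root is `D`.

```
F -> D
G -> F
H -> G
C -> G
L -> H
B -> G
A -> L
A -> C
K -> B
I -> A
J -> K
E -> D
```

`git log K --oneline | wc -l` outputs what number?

5

Walking parent pointers from K: reachable set = {B, D, F, G, K}.
That is 5 commits.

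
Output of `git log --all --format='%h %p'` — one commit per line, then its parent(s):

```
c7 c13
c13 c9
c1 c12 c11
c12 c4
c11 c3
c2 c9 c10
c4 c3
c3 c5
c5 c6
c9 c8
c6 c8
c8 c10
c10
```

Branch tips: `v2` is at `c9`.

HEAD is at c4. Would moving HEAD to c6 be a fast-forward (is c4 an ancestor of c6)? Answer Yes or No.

No

A fast-forward from c4 to c6 is possible iff c4 is an ancestor of c6.
Ancestors of c6: {c10, c6, c8}.
c4 is not among them, so fast-forward is not possible.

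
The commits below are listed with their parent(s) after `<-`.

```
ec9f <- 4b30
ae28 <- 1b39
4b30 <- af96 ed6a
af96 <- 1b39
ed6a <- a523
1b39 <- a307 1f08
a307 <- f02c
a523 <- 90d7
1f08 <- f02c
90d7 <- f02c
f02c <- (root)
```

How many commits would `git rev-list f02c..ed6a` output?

3

Reachable from ed6a: {90d7, a523, ed6a, f02c}.
Reachable from f02c: {f02c}.
In ed6a's history but not f02c's: {90d7, a523, ed6a} — 3 commits.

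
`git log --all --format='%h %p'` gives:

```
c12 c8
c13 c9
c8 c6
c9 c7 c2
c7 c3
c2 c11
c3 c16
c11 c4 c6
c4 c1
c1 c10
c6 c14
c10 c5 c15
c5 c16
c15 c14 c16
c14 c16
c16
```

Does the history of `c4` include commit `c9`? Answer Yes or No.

No

Ancestors of c4: {c1, c10, c14, c15, c16, c4, c5}.
c9 is not in that set, so it is not an ancestor of c4.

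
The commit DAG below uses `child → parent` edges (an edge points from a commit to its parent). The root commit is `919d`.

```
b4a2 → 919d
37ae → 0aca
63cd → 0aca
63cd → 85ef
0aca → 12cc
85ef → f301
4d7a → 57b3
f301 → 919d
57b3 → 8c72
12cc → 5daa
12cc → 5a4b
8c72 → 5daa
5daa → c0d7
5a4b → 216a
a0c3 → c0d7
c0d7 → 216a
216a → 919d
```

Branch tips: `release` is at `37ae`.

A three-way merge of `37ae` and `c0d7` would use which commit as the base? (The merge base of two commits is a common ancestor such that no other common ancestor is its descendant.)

c0d7

Ancestors of 37ae: {0aca, 12cc, 216a, 37ae, 5a4b, 5daa, 919d, c0d7}.
Ancestors of c0d7: {216a, 919d, c0d7}.
Common ancestors: {216a, 919d, c0d7}.
Among these, c0d7 is not an ancestor of any other common ancestor — it is the merge base.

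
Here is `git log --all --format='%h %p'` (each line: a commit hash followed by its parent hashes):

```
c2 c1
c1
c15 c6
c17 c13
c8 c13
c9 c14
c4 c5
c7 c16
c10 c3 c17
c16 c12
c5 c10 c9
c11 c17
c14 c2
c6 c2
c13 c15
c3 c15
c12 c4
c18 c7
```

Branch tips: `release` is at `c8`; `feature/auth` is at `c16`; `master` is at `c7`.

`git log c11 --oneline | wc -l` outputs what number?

7

Walking parent pointers from c11: reachable set = {c1, c11, c13, c15, c17, c2, c6}.
That is 7 commits.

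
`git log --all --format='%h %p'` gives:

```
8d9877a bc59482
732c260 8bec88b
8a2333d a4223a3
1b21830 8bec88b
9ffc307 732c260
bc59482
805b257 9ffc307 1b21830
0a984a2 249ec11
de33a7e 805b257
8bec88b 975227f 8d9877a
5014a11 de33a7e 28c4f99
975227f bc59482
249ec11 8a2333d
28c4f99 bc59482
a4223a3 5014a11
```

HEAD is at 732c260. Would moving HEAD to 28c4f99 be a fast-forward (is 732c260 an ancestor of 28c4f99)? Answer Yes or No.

No

A fast-forward from 732c260 to 28c4f99 is possible iff 732c260 is an ancestor of 28c4f99.
Ancestors of 28c4f99: {28c4f99, bc59482}.
732c260 is not among them, so fast-forward is not possible.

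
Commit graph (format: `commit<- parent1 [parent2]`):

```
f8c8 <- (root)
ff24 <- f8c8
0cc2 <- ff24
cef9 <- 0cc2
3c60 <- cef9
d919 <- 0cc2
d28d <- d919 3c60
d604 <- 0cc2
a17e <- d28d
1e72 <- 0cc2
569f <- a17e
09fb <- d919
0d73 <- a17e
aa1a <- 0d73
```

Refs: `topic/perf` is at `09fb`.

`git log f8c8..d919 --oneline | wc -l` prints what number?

Reachable from d919: {0cc2, d919, f8c8, ff24}.
Reachable from f8c8: {f8c8}.
In d919's history but not f8c8's: {0cc2, d919, ff24} — 3 commits.

3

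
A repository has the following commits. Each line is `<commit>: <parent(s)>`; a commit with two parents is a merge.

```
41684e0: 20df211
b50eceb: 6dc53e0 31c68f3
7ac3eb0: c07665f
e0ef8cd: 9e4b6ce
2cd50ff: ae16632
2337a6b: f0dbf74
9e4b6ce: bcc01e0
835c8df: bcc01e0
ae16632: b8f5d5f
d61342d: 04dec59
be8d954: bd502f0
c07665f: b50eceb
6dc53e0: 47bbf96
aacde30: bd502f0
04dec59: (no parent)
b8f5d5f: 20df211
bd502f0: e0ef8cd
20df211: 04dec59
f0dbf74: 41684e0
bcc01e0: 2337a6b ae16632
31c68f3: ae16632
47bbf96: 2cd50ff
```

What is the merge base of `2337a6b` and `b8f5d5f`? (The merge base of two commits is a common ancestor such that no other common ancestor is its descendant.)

20df211

Ancestors of 2337a6b: {04dec59, 20df211, 2337a6b, 41684e0, f0dbf74}.
Ancestors of b8f5d5f: {04dec59, 20df211, b8f5d5f}.
Common ancestors: {04dec59, 20df211}.
Among these, 20df211 is not an ancestor of any other common ancestor — it is the merge base.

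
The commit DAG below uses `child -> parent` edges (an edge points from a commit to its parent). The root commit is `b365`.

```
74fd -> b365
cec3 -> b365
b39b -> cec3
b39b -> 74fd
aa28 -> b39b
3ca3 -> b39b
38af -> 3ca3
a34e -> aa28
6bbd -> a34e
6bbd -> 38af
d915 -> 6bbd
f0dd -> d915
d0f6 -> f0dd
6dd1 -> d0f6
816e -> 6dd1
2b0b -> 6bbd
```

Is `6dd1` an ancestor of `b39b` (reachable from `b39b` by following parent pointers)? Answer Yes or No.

Ancestors of b39b: {74fd, b365, b39b, cec3}.
6dd1 is not in that set, so it is not an ancestor of b39b.

No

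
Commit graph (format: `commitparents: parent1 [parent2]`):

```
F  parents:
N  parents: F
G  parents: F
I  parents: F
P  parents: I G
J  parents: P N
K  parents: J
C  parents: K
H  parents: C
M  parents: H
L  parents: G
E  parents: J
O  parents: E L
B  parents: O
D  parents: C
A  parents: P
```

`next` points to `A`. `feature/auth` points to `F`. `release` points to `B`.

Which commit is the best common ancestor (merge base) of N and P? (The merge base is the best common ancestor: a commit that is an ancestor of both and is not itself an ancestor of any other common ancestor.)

F

Ancestors of N: {F, N}.
Ancestors of P: {F, G, I, P}.
Common ancestors: {F}.
The only common ancestor is F, so it is the merge base.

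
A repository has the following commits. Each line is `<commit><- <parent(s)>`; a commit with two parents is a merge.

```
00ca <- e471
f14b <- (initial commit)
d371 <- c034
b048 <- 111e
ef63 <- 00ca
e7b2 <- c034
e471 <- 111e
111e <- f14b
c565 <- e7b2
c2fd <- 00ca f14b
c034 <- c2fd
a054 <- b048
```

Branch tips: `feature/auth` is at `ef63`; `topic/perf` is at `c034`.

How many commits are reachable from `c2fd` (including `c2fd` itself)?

Walking parent pointers from c2fd: reachable set = {00ca, 111e, c2fd, e471, f14b}.
That is 5 commits.

5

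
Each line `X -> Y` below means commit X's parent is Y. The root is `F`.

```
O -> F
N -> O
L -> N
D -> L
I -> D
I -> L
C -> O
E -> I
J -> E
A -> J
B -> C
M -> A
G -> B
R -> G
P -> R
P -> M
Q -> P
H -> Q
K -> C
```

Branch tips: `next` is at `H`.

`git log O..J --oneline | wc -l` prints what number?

6

Reachable from J: {D, E, F, I, J, L, N, O}.
Reachable from O: {F, O}.
In J's history but not O's: {D, E, I, J, L, N} — 6 commits.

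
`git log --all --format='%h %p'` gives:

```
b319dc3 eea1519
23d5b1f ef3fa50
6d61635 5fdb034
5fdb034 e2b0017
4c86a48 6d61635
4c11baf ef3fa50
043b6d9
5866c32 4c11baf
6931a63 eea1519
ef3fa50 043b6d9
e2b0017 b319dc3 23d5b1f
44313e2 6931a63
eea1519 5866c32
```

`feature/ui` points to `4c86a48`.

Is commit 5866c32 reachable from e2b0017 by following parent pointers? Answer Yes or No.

Ancestors of e2b0017 (commits reachable by following parents): {043b6d9, 23d5b1f, 4c11baf, 5866c32, b319dc3, e2b0017, eea1519, ef3fa50}.
5866c32 is in that set, so it is an ancestor of e2b0017.

Yes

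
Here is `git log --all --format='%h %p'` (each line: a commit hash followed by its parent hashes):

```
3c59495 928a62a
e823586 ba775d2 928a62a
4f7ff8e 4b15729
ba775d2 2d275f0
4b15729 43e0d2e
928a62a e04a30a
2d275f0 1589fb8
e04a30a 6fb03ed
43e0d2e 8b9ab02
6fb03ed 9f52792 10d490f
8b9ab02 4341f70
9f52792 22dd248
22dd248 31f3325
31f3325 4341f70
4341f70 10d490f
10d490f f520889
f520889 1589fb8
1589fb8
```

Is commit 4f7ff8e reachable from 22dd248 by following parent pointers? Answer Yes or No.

Ancestors of 22dd248: {10d490f, 1589fb8, 22dd248, 31f3325, 4341f70, f520889}.
4f7ff8e is not in that set, so it is not an ancestor of 22dd248.

No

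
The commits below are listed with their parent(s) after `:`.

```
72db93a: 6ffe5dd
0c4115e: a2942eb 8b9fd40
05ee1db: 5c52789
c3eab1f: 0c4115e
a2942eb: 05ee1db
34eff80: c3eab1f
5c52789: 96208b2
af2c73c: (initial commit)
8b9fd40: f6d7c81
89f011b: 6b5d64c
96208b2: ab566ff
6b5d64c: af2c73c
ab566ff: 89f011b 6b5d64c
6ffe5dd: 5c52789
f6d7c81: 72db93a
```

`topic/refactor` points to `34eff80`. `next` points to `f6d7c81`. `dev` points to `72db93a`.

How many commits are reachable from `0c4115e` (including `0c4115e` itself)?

13

Walking parent pointers from 0c4115e: reachable set = {05ee1db, 0c4115e, 5c52789, 6b5d64c, 6ffe5dd, 72db93a, 89f011b, 8b9fd40, 96208b2, a2942eb, ab566ff, af2c73c, f6d7c81}.
That is 13 commits.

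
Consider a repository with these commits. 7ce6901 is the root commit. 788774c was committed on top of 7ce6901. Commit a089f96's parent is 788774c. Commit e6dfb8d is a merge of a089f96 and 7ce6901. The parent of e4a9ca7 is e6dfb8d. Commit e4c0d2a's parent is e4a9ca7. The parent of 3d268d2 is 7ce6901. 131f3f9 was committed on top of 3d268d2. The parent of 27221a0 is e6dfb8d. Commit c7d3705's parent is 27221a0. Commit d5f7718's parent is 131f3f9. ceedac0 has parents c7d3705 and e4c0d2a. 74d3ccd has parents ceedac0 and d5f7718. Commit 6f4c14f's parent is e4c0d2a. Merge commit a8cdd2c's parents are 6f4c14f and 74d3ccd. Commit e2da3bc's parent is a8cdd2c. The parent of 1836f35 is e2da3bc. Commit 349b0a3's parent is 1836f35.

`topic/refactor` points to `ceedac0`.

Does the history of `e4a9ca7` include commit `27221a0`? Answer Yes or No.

Ancestors of e4a9ca7: {788774c, 7ce6901, a089f96, e4a9ca7, e6dfb8d}.
27221a0 is not in that set, so it is not an ancestor of e4a9ca7.

No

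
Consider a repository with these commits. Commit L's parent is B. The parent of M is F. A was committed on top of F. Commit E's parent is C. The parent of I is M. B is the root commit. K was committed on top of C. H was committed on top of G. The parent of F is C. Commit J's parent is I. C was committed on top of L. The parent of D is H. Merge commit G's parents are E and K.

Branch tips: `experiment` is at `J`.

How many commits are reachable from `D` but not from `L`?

Reachable from D: {B, C, D, E, G, H, K, L}.
Reachable from L: {B, L}.
In D's history but not L's: {C, D, E, G, H, K} — 6 commits.

6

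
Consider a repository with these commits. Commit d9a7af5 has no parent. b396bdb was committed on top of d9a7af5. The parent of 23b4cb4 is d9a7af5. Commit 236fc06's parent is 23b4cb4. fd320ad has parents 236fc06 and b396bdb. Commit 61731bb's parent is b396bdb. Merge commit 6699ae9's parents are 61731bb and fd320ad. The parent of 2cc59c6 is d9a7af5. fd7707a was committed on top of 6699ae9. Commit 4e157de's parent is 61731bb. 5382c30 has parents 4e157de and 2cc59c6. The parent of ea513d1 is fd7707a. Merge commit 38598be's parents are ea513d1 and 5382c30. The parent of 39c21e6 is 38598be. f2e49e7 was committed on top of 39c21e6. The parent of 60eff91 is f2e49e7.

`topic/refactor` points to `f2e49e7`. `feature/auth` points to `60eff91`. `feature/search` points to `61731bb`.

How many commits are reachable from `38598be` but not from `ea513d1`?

Reachable from 38598be: {236fc06, 23b4cb4, 2cc59c6, 38598be, 4e157de, 5382c30, 61731bb, 6699ae9, b396bdb, d9a7af5, ea513d1, fd320ad, fd7707a}.
Reachable from ea513d1: {236fc06, 23b4cb4, 61731bb, 6699ae9, b396bdb, d9a7af5, ea513d1, fd320ad, fd7707a}.
In 38598be's history but not ea513d1's: {2cc59c6, 38598be, 4e157de, 5382c30} — 4 commits.

4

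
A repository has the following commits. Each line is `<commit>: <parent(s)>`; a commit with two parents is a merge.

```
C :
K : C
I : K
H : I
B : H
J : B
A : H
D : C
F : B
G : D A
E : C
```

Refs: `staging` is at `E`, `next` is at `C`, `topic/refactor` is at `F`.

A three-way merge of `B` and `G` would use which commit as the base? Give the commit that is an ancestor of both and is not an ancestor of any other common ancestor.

H

Ancestors of B: {B, C, H, I, K}.
Ancestors of G: {A, C, D, G, H, I, K}.
Common ancestors: {C, H, I, K}.
Among these, H is not an ancestor of any other common ancestor — it is the merge base.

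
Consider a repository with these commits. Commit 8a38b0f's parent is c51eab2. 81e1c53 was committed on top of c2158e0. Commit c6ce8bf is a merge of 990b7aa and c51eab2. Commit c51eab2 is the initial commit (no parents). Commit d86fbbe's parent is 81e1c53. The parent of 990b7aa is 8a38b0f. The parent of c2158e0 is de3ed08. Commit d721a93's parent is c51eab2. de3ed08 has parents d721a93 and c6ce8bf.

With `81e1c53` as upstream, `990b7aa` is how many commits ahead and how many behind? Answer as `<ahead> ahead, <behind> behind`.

Reachable from 990b7aa: {8a38b0f, 990b7aa, c51eab2}.
Reachable from 81e1c53: {81e1c53, 8a38b0f, 990b7aa, c2158e0, c51eab2, c6ce8bf, d721a93, de3ed08}.
Only in 990b7aa's history (ahead): {} — 0.
Only in 81e1c53's history (behind): {81e1c53, c2158e0, c6ce8bf, d721a93, de3ed08} — 5.

0 ahead, 5 behind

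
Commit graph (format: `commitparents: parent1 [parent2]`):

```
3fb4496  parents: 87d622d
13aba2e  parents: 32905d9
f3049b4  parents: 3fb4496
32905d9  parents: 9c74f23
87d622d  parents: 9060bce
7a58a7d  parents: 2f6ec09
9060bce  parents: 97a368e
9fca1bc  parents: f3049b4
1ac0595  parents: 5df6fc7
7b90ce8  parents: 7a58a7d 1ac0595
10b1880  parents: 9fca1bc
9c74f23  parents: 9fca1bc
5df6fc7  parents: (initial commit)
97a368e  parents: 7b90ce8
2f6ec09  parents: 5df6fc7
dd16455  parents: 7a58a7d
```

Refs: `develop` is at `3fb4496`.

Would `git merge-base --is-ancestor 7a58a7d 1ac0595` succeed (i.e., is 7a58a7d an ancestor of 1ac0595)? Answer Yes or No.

No

Ancestors of 1ac0595: {1ac0595, 5df6fc7}.
7a58a7d is not in that set, so it is not an ancestor of 1ac0595.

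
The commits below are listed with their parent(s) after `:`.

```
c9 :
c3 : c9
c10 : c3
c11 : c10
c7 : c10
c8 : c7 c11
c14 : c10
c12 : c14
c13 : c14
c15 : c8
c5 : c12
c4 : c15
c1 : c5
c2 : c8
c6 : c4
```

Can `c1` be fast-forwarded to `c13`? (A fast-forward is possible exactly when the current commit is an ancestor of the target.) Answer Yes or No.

No

A fast-forward from c1 to c13 is possible iff c1 is an ancestor of c13.
Ancestors of c13: {c10, c13, c14, c3, c9}.
c1 is not among them, so fast-forward is not possible.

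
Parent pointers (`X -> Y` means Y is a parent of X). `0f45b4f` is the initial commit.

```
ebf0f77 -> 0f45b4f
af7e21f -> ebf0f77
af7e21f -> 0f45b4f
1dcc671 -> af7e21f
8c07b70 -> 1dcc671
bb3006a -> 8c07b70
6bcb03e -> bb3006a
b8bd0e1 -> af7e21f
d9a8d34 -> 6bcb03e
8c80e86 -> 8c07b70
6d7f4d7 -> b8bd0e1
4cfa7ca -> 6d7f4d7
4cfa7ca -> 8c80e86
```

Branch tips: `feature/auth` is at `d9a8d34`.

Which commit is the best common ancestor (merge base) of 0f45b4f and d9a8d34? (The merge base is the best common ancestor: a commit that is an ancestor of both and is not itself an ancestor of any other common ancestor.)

0f45b4f

Ancestors of 0f45b4f: {0f45b4f}.
Ancestors of d9a8d34: {0f45b4f, 1dcc671, 6bcb03e, 8c07b70, af7e21f, bb3006a, d9a8d34, ebf0f77}.
Common ancestors: {0f45b4f}.
The only common ancestor is 0f45b4f, so it is the merge base.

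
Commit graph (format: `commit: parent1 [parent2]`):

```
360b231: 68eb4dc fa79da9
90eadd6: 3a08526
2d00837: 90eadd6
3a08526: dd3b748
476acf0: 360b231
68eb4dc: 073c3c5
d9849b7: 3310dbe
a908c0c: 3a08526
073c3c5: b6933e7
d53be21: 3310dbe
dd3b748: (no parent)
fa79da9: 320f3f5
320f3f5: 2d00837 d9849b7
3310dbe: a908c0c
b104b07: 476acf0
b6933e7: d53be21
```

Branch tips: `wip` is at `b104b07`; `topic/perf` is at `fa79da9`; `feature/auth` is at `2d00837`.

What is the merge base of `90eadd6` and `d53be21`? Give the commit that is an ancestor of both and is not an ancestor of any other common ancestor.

3a08526

Ancestors of 90eadd6: {3a08526, 90eadd6, dd3b748}.
Ancestors of d53be21: {3310dbe, 3a08526, a908c0c, d53be21, dd3b748}.
Common ancestors: {3a08526, dd3b748}.
Among these, 3a08526 is not an ancestor of any other common ancestor — it is the merge base.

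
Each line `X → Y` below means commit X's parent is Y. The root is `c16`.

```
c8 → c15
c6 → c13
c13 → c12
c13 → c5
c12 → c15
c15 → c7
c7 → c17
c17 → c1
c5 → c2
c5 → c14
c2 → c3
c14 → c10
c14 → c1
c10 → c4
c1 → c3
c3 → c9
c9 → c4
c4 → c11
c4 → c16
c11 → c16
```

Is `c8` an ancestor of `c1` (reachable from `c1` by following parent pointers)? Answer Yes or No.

No

Ancestors of c1: {c1, c11, c16, c3, c4, c9}.
c8 is not in that set, so it is not an ancestor of c1.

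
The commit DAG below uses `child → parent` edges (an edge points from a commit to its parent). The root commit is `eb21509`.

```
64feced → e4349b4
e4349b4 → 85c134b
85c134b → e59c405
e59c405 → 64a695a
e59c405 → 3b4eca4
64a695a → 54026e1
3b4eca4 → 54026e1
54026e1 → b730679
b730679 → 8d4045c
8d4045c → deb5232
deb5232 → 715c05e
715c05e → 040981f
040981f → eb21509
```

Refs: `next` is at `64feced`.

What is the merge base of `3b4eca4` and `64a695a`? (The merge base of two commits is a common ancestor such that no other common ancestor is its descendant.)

54026e1

Ancestors of 3b4eca4: {040981f, 3b4eca4, 54026e1, 715c05e, 8d4045c, b730679, deb5232, eb21509}.
Ancestors of 64a695a: {040981f, 54026e1, 64a695a, 715c05e, 8d4045c, b730679, deb5232, eb21509}.
Common ancestors: {040981f, 54026e1, 715c05e, 8d4045c, b730679, deb5232, eb21509}.
Among these, 54026e1 is not an ancestor of any other common ancestor — it is the merge base.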